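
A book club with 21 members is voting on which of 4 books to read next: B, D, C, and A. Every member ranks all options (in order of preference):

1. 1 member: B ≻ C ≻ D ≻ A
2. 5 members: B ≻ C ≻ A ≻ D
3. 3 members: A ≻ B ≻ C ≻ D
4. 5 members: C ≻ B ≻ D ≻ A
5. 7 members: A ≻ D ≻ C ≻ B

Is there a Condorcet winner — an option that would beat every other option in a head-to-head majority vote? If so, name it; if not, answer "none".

C vs B: 12–9 for C.
C vs D: 14–7 for C.
C vs A: 11–10 for C.
C beats every other option head-to-head.

C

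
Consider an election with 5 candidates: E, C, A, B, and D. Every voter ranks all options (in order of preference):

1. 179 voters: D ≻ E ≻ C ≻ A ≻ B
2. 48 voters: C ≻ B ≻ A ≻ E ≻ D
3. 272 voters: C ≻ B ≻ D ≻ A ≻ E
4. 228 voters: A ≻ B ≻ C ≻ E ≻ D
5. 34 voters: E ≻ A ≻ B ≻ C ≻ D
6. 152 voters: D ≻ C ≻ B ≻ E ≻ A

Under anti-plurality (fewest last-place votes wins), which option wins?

C

Last-place votes: E 272, C 0, A 152, B 179, D 310.
C is ranked last by the fewest voters, so C wins.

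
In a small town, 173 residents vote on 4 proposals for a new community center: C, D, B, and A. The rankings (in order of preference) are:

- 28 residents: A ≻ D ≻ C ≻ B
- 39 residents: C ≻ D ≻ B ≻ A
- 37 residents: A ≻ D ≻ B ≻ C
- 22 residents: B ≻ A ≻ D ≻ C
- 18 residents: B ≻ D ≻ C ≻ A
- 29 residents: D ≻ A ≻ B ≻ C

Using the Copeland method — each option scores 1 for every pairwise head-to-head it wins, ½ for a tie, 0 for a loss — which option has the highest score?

A

C: loses to D, B, and A → score 0.
D: beats C and B; loses to A → score 2.
B: beats C; loses to D and A → score 1.
A: beats C, D, and B → score 3.
A has the best pairwise record.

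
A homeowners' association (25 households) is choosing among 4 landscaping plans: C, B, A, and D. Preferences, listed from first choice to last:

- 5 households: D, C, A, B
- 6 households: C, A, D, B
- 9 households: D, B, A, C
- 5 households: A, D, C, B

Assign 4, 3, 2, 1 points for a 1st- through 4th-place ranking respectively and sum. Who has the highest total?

D

C: 5·3 + 6·4 + 9·1 + 5·2 = 58
B: 5·1 + 6·1 + 9·3 + 5·1 = 43
A: 5·2 + 6·3 + 9·2 + 5·4 = 66
D: 5·4 + 6·2 + 9·4 + 5·3 = 83
D has the highest Borda score (83).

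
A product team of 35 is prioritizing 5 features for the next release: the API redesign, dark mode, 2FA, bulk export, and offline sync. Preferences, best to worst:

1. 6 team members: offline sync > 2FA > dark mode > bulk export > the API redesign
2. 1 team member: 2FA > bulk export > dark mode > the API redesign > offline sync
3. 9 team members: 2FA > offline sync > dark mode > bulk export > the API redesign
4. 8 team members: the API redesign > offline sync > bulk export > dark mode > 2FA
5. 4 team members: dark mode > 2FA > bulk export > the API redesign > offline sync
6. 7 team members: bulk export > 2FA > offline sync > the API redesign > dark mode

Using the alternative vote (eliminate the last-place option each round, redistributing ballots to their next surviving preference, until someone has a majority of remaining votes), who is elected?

Round 1: the API redesign 8, dark mode 4, 2FA 10, bulk export 7, offline sync 6. Eliminate dark mode.
Round 2: the API redesign 8, 2FA 14, bulk export 7, offline sync 6. Eliminate offline sync.
Round 3: the API redesign 8, 2FA 20, bulk export 7. 2FA has a majority.

2FA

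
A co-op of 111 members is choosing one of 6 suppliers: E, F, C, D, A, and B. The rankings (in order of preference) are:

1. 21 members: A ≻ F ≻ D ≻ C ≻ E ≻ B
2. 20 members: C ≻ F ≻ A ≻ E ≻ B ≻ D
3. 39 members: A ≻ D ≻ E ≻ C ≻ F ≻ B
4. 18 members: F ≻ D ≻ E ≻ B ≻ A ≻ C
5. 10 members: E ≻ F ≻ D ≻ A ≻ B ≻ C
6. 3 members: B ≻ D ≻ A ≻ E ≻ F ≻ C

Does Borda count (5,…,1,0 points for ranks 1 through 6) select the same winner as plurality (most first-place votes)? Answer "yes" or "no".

Borda — scores: E 288, F 336, C 220, D 333, A 407, B 81. Winner: A.
Plurality — first-place votes: E 10, F 18, C 20, D 0, A 60, B 3. Winner: A.
The two methods agree.

yes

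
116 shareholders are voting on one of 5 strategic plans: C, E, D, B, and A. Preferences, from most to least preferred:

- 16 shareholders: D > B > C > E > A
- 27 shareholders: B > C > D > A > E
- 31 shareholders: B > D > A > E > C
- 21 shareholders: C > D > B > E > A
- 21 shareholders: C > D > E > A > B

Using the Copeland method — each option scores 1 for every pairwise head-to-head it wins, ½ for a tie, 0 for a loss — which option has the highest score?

B

C: beats E, D, and A; loses to B → score 3.
E: ties A; loses to C, D, and B → score 0.5.
D: beats E and A; ties B; loses to C → score 2.5.
B: beats C, E, and A; ties D → score 3.5.
A: ties E; loses to C, D, and B → score 0.5.
B has the best pairwise record.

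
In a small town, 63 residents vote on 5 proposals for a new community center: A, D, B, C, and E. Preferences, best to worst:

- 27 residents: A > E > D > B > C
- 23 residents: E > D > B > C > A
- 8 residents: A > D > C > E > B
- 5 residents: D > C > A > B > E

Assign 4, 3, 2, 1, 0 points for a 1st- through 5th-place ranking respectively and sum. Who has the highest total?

E

A: 27·4 + 23·0 + 8·4 + 5·2 = 150
D: 27·2 + 23·3 + 8·3 + 5·4 = 167
B: 27·1 + 23·2 + 8·0 + 5·1 = 78
C: 27·0 + 23·1 + 8·2 + 5·3 = 54
E: 27·3 + 23·4 + 8·1 + 5·0 = 181
E has the highest Borda score (181).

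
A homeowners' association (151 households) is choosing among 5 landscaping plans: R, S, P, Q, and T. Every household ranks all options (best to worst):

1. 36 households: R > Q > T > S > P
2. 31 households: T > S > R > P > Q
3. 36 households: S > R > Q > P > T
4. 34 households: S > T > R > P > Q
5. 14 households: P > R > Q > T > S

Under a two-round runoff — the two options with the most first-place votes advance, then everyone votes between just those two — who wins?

Round 1 first-place votes: R 36, S 70, P 14, Q 0, T 31.
S and R advance.
Runoff: S is preferred to R by 101 voters; R by 50.
S wins the runoff.

S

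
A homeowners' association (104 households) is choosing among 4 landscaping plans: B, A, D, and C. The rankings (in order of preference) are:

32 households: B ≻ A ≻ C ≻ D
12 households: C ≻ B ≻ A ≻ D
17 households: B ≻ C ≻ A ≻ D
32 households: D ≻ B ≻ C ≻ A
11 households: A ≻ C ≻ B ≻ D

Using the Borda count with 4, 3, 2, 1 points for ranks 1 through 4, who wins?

B

B: 32·4 + 12·3 + 17·4 + 32·3 + 11·2 = 350
A: 32·3 + 12·2 + 17·2 + 32·1 + 11·4 = 230
D: 32·1 + 12·1 + 17·1 + 32·4 + 11·1 = 200
C: 32·2 + 12·4 + 17·3 + 32·2 + 11·3 = 260
B has the highest Borda score (350).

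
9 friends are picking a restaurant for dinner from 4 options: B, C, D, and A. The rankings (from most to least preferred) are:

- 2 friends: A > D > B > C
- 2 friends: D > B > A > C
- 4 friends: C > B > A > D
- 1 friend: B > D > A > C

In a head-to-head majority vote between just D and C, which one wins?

D

Voters preferring D to C: 5; preferring C to D: 4.
D wins the head-to-head.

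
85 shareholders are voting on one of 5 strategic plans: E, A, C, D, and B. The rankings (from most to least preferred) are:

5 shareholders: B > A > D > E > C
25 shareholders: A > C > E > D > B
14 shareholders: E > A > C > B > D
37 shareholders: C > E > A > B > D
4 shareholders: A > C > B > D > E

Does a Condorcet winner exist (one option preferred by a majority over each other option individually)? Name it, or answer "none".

Checking pairwise contests:
C beats E 66–19.
E beats A 51–34.
A beats C 48–37.
E beats D 76–9.
E beats B 76–9.
Every option loses at least one head-to-head, so there is no Condorcet winner.

none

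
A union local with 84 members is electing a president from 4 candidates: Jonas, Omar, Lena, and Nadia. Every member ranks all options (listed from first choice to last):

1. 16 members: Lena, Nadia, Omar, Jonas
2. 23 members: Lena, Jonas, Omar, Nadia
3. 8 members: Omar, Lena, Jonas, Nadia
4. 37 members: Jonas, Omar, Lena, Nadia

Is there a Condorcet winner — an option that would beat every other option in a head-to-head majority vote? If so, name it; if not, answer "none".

Checking pairwise contests:
Lena beats Jonas 47–37.
Jonas beats Omar 60–24.
Omar beats Lena 45–39.
Jonas beats Nadia 68–16.
Every option loses at least one head-to-head, so there is no Condorcet winner.

none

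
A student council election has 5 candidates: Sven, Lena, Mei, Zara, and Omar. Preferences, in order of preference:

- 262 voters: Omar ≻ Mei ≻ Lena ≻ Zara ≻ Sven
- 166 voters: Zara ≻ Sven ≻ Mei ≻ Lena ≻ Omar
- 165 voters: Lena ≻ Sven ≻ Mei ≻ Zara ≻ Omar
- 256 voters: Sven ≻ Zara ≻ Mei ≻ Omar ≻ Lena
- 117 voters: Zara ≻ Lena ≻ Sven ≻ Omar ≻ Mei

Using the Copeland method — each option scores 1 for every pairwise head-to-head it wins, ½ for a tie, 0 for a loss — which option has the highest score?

Zara

Sven: beats Mei and Omar; loses to Lena and Zara → score 2.
Lena: beats Sven; loses to Mei, Zara, and Omar → score 1.
Mei: beats Lena and Omar; loses to Sven and Zara → score 2.
Zara: beats Sven, Lena, Mei, and Omar → score 4.
Omar: beats Lena; loses to Sven, Mei, and Zara → score 1.
Zara has the best pairwise record.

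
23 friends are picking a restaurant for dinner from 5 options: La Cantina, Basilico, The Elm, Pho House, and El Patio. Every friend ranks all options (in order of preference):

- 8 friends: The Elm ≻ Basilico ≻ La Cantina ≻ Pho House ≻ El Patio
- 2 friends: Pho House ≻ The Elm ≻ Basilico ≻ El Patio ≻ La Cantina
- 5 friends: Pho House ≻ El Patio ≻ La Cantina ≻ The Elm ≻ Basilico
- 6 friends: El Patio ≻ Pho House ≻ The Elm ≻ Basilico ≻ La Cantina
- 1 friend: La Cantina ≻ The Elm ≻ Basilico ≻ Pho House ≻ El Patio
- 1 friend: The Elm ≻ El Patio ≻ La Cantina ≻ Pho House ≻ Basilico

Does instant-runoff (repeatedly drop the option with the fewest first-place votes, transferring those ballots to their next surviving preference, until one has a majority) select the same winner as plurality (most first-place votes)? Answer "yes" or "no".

no

Instant-runoff — R1 La Cantina 1, Basilico 0, The Elm 9, Pho House 7, El Patio 6 (Basilico out); R2 La Cantina 1, The Elm 9, Pho House 7, El Patio 6 (La Cantina out); R3 The Elm 10, Pho House 7, El Patio 6 (El Patio out); R4 The Elm 10, Pho House 13 (Pho House winner). Winner: Pho House.
Plurality — first-place votes: La Cantina 1, Basilico 0, The Elm 9, Pho House 7, El Patio 6. Winner: The Elm.
The two methods disagree.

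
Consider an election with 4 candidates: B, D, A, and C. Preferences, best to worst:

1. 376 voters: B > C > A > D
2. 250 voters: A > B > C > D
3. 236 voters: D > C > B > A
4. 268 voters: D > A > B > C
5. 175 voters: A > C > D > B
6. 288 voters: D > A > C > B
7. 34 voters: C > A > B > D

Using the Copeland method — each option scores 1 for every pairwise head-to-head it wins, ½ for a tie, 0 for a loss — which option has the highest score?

B: beats C; loses to D and A → score 1.
D: beats B; loses to A and C → score 1.
A: beats B, D, and C → score 3.
C: beats D; loses to B and A → score 1.
A has the best pairwise record.

A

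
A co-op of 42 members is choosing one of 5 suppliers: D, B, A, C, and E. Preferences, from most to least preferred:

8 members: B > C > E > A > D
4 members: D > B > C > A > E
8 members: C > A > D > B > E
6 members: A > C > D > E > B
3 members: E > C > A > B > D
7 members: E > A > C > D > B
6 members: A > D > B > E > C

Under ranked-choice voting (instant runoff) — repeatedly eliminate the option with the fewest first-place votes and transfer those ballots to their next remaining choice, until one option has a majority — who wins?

A

Round 1: D 4, B 8, A 12, C 8, E 10. Eliminate D.
Round 2: B 12, A 12, C 8, E 10. Eliminate C.
Round 3: B 12, A 20, E 10. Eliminate E.
Round 4: B 12, A 30. A has a majority.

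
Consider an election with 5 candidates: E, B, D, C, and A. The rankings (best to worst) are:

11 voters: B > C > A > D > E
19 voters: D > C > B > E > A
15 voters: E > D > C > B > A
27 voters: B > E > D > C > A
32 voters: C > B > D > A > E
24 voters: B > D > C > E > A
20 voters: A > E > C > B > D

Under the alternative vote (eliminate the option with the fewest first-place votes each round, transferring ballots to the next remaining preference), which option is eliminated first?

Round 1: E 15, B 62, D 19, C 32, A 20. Eliminate E.

E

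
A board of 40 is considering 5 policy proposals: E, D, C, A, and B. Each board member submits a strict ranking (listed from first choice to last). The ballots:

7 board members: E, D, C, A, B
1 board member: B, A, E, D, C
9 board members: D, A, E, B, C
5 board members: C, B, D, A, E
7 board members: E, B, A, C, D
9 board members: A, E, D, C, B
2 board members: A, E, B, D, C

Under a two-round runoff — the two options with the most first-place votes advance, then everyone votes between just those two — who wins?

A

Round 1 first-place votes: E 14, D 9, C 5, A 11, B 1.
E and A advance.
Runoff: E is preferred to A by 14 voters; A by 26.
A wins the runoff.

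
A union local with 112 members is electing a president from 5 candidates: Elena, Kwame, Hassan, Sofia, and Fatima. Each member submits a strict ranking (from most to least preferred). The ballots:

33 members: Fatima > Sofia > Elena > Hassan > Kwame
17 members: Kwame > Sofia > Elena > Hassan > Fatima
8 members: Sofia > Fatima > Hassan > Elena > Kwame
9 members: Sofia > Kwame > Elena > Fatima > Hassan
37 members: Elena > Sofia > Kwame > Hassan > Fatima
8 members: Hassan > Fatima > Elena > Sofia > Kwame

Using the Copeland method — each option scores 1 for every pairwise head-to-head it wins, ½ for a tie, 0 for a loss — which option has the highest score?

Sofia

Elena: beats Kwame, Hassan, and Fatima; loses to Sofia → score 3.
Kwame: beats Hassan and Fatima; loses to Elena and Sofia → score 2.
Hassan: beats Fatima; loses to Elena, Kwame, and Sofia → score 1.
Sofia: beats Elena, Kwame, Hassan, and Fatima → score 4.
Fatima: loses to Elena, Kwame, Hassan, and Sofia → score 0.
Sofia has the best pairwise record.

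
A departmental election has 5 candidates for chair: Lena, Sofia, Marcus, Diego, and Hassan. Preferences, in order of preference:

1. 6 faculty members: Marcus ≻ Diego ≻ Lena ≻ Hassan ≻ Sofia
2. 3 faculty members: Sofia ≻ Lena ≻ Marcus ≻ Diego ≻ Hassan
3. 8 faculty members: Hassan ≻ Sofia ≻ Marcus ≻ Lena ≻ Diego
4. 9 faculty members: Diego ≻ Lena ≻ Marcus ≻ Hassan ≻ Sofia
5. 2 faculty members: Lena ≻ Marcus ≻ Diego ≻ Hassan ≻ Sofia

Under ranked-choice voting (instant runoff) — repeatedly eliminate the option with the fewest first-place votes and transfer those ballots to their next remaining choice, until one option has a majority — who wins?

Marcus

Round 1: Lena 2, Sofia 3, Marcus 6, Diego 9, Hassan 8. Eliminate Lena.
Round 2: Sofia 3, Marcus 8, Diego 9, Hassan 8. Eliminate Sofia.
Round 3: Marcus 11, Diego 9, Hassan 8. Eliminate Hassan.
Round 4: Marcus 19, Diego 9. Marcus has a majority.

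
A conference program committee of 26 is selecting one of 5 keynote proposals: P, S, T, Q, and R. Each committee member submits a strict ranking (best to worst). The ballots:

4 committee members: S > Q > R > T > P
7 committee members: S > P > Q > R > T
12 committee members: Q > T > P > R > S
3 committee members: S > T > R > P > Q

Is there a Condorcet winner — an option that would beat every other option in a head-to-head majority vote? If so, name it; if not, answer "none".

S vs P: 14–12 for S.
S vs T: 14–12 for S.
S vs Q: 14–12 for S.
S vs R: 14–12 for S.
S beats every other option head-to-head.

S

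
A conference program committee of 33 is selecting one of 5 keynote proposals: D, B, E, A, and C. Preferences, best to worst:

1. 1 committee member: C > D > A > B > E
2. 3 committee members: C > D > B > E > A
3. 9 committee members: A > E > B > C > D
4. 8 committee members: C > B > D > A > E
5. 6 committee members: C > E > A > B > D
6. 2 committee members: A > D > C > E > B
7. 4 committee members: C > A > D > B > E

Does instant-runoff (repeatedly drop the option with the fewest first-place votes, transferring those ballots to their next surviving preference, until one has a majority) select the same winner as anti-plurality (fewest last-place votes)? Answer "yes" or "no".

yes

Instant-runoff — R1 D 0, B 0, E 0, A 11, C 22 (C winner). Winner: C.
Anti-plurality — last-place votes: D 15, B 2, E 13, A 3, C 0. Winner: C.
The two methods agree.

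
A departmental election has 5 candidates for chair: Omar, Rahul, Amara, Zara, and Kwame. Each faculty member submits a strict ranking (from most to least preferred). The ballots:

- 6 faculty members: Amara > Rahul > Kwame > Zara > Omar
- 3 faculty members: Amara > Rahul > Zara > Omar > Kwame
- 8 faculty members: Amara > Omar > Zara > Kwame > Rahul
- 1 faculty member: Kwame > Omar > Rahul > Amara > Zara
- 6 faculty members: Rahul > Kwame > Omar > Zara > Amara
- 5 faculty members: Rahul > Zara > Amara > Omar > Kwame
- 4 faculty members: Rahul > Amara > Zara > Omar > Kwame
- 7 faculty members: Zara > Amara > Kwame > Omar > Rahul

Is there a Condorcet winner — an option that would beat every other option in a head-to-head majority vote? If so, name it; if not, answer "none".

Amara vs Omar: 33–7 for Amara.
Amara vs Rahul: 24–16 for Amara.
Amara vs Zara: 22–18 for Amara.
Amara vs Kwame: 33–7 for Amara.
Amara beats every other option head-to-head.

Amara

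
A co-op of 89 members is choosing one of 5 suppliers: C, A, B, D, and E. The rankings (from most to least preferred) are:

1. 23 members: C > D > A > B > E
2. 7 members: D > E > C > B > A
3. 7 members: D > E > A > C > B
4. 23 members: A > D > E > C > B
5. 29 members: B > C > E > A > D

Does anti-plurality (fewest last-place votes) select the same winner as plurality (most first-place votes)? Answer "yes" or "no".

no

Anti-plurality — last-place votes: C 0, A 7, B 30, D 29, E 23. Winner: C.
Plurality — first-place votes: C 23, A 23, B 29, D 14, E 0. Winner: B.
The two methods disagree.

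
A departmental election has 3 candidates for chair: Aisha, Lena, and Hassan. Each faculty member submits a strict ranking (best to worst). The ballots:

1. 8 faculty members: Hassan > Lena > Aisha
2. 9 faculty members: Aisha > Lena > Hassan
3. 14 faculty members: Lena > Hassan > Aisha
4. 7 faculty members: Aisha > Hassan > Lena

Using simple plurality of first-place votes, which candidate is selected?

Aisha

First-place votes: Aisha 16, Lena 14, Hassan 8.
Aisha has the most first-place votes.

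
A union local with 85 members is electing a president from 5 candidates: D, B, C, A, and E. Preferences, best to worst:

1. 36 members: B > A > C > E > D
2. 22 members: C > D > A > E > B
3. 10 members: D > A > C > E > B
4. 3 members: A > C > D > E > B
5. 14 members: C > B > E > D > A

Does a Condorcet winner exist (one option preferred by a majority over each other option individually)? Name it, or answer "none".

Checking pairwise contests:
B beats D 50–35.
C beats B 49–36.
A beats C 49–36.
D beats A 46–39.
B beats E 50–35.
Every option loses at least one head-to-head, so there is no Condorcet winner.

none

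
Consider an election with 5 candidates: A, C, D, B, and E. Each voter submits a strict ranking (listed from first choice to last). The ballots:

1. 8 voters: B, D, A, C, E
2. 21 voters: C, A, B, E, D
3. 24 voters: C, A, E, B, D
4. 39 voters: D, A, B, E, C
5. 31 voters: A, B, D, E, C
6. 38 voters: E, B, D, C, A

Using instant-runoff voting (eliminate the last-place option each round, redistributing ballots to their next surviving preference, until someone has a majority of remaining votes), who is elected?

D

Round 1: A 31, C 45, D 39, B 8, E 38. Eliminate B.
Round 2: A 31, C 45, D 47, E 38. Eliminate A.
Round 3: C 45, D 78, E 38. Eliminate E.
Round 4: C 45, D 116. D has a majority.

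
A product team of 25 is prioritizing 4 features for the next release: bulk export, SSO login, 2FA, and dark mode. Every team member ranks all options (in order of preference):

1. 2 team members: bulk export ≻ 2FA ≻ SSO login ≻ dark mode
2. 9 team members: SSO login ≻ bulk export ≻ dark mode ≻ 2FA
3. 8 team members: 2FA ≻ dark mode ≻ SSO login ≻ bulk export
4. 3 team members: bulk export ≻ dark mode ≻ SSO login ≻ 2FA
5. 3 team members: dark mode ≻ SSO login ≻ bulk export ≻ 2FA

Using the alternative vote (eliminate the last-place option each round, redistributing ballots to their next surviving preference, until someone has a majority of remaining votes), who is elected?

SSO login

Round 1: bulk export 5, SSO login 9, 2FA 8, dark mode 3. Eliminate dark mode.
Round 2: bulk export 5, SSO login 12, 2FA 8. Eliminate bulk export.
Round 3: SSO login 15, 2FA 10. SSO login has a majority.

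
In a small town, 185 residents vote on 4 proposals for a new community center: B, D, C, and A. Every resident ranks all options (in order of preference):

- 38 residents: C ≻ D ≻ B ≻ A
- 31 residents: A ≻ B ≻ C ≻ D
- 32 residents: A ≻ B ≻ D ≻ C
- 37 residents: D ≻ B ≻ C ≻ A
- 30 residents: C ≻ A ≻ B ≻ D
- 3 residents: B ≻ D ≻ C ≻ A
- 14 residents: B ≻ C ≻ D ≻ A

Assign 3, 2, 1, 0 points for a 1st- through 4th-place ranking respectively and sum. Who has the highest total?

B

B: 38·1 + 31·2 + 32·2 + 37·2 + 30·1 + 3·3 + 14·3 = 319
D: 38·2 + 31·0 + 32·1 + 37·3 + 30·0 + 3·2 + 14·1 = 239
C: 38·3 + 31·1 + 32·0 + 37·1 + 30·3 + 3·1 + 14·2 = 303
A: 38·0 + 31·3 + 32·3 + 37·0 + 30·2 + 3·0 + 14·0 = 249
B has the highest Borda score (319).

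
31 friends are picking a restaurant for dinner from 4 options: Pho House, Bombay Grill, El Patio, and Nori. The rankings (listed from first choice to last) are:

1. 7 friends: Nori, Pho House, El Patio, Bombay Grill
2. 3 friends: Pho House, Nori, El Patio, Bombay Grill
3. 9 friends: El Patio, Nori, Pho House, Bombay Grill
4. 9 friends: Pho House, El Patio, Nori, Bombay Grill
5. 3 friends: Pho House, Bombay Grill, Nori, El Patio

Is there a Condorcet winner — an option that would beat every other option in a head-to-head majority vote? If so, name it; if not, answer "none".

none

Checking pairwise contests:
Nori beats Pho House 16–15.
Pho House beats Bombay Grill 31–0.
Pho House beats El Patio 22–9.
El Patio beats Nori 18–13.
Every option loses at least one head-to-head, so there is no Condorcet winner.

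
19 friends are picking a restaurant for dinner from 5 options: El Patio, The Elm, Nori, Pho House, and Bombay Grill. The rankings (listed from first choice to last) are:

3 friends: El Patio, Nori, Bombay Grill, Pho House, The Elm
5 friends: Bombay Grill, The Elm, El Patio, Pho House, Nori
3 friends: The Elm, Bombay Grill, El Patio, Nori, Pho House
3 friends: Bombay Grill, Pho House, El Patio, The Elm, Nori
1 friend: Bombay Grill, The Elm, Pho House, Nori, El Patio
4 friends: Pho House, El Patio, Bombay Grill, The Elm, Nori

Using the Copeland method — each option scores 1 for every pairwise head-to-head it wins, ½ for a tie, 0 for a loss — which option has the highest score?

El Patio: beats The Elm, Nori, and Pho House; loses to Bombay Grill → score 3.
The Elm: beats Nori; loses to El Patio, Pho House, and Bombay Grill → score 1.
Nori: loses to El Patio, The Elm, Pho House, and Bombay Grill → score 0.
Pho House: beats The Elm and Nori; loses to El Patio and Bombay Grill → score 2.
Bombay Grill: beats El Patio, The Elm, Nori, and Pho House → score 4.
Bombay Grill has the best pairwise record.

Bombay Grill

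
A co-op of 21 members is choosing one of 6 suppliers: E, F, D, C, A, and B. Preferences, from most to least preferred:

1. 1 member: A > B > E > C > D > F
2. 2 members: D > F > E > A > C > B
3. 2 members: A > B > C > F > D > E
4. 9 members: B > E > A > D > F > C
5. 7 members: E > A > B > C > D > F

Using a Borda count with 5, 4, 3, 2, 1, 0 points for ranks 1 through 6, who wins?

E: 1·3 + 2·3 + 2·0 + 9·4 + 7·5 = 80
F: 1·0 + 2·4 + 2·2 + 9·1 + 7·0 = 21
D: 1·1 + 2·5 + 2·1 + 9·2 + 7·1 = 38
C: 1·2 + 2·1 + 2·3 + 9·0 + 7·2 = 24
A: 1·5 + 2·2 + 2·5 + 9·3 + 7·4 = 74
B: 1·4 + 2·0 + 2·4 + 9·5 + 7·3 = 78
E has the highest Borda score (80).

E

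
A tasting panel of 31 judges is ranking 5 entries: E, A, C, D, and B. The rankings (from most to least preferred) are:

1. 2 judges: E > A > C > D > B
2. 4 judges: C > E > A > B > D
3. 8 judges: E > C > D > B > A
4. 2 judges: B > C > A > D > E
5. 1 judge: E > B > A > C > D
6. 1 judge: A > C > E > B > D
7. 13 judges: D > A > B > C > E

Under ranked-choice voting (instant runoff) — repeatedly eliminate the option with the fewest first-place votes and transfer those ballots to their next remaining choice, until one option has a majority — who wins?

E

Round 1: E 11, A 1, C 4, D 13, B 2. Eliminate A.
Round 2: E 11, C 5, D 13, B 2. Eliminate B.
Round 3: E 11, C 7, D 13. Eliminate C.
Round 4: E 16, D 15. E has a majority.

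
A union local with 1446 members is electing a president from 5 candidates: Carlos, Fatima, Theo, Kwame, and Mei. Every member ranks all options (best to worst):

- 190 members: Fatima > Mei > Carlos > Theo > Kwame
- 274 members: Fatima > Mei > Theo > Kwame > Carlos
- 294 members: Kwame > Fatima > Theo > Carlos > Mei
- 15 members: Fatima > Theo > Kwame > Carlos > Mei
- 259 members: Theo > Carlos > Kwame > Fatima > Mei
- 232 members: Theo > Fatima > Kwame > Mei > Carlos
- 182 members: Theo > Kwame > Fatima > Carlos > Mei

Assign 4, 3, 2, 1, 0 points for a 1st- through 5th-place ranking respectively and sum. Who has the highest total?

Fatima

Carlos: 190·2 + 274·0 + 294·1 + 15·1 + 259·3 + 232·0 + 182·1 = 1648
Fatima: 190·4 + 274·4 + 294·3 + 15·4 + 259·1 + 232·3 + 182·2 = 4117
Theo: 190·1 + 274·2 + 294·2 + 15·3 + 259·4 + 232·4 + 182·4 = 4063
Kwame: 190·0 + 274·1 + 294·4 + 15·2 + 259·2 + 232·2 + 182·3 = 3008
Mei: 190·3 + 274·3 + 294·0 + 15·0 + 259·0 + 232·1 + 182·0 = 1624
Fatima has the highest Borda score (4117).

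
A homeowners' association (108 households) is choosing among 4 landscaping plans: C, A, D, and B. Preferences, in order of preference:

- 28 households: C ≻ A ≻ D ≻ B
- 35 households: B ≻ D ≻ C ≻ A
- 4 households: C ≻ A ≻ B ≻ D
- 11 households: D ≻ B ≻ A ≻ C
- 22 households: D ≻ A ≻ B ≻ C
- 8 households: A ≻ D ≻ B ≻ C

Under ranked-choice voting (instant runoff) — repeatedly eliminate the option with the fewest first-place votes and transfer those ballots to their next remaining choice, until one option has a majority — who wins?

D

Round 1: C 32, A 8, D 33, B 35. Eliminate A.
Round 2: C 32, D 41, B 35. Eliminate C.
Round 3: D 69, B 39. D has a majority.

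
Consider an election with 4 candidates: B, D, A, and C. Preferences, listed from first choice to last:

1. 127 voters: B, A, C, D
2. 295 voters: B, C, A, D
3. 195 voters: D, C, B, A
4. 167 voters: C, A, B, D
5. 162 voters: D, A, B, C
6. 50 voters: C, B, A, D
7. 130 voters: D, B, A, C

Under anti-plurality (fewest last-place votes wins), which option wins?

Last-place votes: B 0, D 639, A 195, C 292.
B is ranked last by the fewest voters, so B wins.

B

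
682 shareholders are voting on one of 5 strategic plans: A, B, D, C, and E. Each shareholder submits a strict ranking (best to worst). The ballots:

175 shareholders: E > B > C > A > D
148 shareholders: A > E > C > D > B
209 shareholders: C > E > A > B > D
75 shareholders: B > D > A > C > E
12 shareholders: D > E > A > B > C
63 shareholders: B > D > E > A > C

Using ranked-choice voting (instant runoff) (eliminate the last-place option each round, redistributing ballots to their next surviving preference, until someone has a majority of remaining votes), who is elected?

Round 1: A 148, B 138, D 12, C 209, E 175. Eliminate D.
Round 2: A 148, B 138, C 209, E 187. Eliminate B.
Round 3: A 223, C 209, E 250. Eliminate C.
Round 4: A 223, E 459. E has a majority.

E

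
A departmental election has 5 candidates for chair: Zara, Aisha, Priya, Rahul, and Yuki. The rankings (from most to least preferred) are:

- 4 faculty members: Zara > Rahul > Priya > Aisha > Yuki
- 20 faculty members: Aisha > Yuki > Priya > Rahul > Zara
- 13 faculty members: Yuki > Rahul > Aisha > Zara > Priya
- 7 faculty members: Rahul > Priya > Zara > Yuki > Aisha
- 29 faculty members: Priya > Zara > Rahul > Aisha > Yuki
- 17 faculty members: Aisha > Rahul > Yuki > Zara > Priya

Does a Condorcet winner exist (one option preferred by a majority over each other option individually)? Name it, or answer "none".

Checking pairwise contests:
Aisha beats Zara 50–40.
Rahul beats Aisha 53–37.
Aisha beats Priya 50–40.
Priya beats Rahul 49–41.
Aisha beats Yuki 70–20.
Every option loses at least one head-to-head, so there is no Condorcet winner.

none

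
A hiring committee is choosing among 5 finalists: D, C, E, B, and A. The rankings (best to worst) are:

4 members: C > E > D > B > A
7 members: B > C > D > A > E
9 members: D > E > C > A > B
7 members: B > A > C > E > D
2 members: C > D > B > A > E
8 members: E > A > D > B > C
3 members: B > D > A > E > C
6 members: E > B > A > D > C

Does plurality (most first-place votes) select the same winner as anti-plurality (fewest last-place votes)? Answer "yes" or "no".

Plurality — first-place votes: D 9, C 6, E 14, B 17, A 0. Winner: B.
Anti-plurality — last-place votes: D 7, C 17, E 9, B 9, A 4. Winner: A.
The two methods disagree.

no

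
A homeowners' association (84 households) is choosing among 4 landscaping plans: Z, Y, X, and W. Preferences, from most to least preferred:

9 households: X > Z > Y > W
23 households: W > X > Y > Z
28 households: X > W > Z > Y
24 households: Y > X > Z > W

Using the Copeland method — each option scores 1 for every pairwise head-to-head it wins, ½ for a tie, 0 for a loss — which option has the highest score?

X

Z: loses to Y, X, and W → score 0.
Y: beats Z; loses to X and W → score 1.
X: beats Z, Y, and W → score 3.
W: beats Z and Y; loses to X → score 2.
X has the best pairwise record.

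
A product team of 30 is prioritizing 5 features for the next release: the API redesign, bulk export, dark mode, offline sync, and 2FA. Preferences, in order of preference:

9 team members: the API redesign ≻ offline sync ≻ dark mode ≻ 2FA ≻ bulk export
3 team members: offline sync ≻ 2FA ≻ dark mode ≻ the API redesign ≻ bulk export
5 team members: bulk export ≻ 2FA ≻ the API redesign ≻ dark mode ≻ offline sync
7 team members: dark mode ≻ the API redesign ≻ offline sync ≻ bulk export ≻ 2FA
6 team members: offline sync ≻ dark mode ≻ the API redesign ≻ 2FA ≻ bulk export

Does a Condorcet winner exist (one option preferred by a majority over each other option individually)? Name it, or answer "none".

none

Checking pairwise contests:
dark mode beats the API redesign 16–14.
the API redesign beats bulk export 25–5.
offline sync beats dark mode 18–12.
the API redesign beats offline sync 21–9.
the API redesign beats 2FA 22–8.
Every option loses at least one head-to-head, so there is no Condorcet winner.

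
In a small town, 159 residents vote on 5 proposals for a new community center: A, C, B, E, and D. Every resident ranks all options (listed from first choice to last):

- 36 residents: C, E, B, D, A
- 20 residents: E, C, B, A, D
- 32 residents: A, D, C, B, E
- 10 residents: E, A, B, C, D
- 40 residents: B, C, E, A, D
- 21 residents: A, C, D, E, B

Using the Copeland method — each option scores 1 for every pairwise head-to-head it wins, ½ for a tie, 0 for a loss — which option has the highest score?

A: beats D; loses to C, B, and E → score 1.
C: beats A, B, E, and D → score 4.
B: beats A and D; loses to C and E → score 2.
E: beats A, B, and D; loses to C → score 3.
D: loses to A, C, B, and E → score 0.
C has the best pairwise record.

C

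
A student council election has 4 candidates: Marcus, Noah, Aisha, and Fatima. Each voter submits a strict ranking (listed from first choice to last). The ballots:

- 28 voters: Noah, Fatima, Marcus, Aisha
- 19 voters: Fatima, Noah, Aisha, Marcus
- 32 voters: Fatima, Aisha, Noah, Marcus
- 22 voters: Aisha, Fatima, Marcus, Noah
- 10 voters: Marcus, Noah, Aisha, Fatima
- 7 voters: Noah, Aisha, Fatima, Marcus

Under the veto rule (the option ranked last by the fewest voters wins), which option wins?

Last-place votes: Marcus 58, Noah 22, Aisha 28, Fatima 10.
Fatima is ranked last by the fewest voters, so Fatima wins.

Fatima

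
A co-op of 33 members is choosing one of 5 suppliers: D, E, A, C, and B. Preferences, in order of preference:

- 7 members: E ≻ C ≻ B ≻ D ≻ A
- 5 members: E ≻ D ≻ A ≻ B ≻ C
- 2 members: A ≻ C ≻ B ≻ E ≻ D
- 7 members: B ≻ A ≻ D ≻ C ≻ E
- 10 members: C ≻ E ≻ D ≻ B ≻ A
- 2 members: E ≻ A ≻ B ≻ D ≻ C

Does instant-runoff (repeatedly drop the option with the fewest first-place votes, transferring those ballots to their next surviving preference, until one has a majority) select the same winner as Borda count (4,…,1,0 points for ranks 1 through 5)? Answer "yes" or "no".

no

Instant-runoff — R1 D 0, E 14, A 2, C 10, B 7 (D out); R2 E 14, A 2, C 10, B 7 (A out); R3 E 14, C 12, B 7 (B out); R4 E 14, C 19 (C winner). Winner: C.
Borda — scores: D 58, E 88, A 45, C 74, B 65. Winner: E.
The two methods disagree.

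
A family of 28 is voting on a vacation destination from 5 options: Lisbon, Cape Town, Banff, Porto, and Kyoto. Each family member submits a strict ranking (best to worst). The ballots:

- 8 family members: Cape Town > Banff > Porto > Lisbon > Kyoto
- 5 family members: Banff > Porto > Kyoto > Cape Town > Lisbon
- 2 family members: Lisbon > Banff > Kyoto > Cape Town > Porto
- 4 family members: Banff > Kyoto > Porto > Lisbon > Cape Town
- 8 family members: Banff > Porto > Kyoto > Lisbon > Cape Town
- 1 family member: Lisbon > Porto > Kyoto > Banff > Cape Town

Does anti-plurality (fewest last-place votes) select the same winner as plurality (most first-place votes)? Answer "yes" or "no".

Anti-plurality — last-place votes: Lisbon 5, Cape Town 13, Banff 0, Porto 2, Kyoto 8. Winner: Banff.
Plurality — first-place votes: Lisbon 3, Cape Town 8, Banff 17, Porto 0, Kyoto 0. Winner: Banff.
The two methods agree.

yes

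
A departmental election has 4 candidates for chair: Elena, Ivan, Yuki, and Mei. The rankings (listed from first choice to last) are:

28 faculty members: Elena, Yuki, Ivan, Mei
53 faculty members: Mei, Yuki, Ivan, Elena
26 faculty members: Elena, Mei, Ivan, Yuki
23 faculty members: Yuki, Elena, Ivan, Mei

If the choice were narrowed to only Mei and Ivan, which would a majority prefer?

Voters preferring Mei to Ivan: 79; preferring Ivan to Mei: 51.
Mei wins the head-to-head.

Mei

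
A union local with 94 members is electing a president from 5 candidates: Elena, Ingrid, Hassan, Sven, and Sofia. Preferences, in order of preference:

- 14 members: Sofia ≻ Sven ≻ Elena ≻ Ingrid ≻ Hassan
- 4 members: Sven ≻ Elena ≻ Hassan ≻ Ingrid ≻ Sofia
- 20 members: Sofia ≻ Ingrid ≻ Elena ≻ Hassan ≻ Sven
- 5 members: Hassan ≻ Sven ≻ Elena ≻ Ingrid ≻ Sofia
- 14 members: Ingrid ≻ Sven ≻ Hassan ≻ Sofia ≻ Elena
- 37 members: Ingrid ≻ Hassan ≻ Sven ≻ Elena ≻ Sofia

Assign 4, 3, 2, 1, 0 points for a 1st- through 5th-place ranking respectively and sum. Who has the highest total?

Ingrid

Elena: 14·2 + 4·3 + 20·2 + 5·2 + 14·0 + 37·1 = 127
Ingrid: 14·1 + 4·1 + 20·3 + 5·1 + 14·4 + 37·4 = 287
Hassan: 14·0 + 4·2 + 20·1 + 5·4 + 14·2 + 37·3 = 187
Sven: 14·3 + 4·4 + 20·0 + 5·3 + 14·3 + 37·2 = 189
Sofia: 14·4 + 4·0 + 20·4 + 5·0 + 14·1 + 37·0 = 150
Ingrid has the highest Borda score (287).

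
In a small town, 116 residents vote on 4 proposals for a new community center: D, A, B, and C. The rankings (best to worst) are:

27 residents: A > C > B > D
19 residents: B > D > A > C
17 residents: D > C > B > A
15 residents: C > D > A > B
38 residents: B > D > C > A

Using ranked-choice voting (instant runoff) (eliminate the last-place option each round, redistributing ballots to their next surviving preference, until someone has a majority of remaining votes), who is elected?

Round 1: D 17, A 27, B 57, C 15. Eliminate C.
Round 2: D 32, A 27, B 57. Eliminate A.
Round 3: D 32, B 84. B has a majority.

B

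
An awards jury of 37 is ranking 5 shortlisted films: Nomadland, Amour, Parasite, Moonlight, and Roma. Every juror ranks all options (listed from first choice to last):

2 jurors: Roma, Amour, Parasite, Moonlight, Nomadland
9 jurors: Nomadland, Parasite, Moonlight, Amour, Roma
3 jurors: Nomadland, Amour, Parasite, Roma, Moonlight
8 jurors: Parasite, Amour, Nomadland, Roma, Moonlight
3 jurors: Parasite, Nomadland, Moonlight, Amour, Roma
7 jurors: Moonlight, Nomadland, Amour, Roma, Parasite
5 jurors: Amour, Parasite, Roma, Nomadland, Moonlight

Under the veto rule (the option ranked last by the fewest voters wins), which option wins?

Last-place votes: Nomadland 2, Amour 0, Parasite 7, Moonlight 16, Roma 12.
Amour is ranked last by the fewest voters, so Amour wins.

Amour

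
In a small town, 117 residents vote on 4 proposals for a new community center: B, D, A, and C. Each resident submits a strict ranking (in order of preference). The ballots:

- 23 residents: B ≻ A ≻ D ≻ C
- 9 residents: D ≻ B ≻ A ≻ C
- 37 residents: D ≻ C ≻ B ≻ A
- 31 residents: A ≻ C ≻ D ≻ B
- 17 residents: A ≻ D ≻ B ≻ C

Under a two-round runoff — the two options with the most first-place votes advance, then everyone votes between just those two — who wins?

A

Round 1 first-place votes: B 23, D 46, A 48, C 0.
A and D advance.
Runoff: A is preferred to D by 71 voters; D by 46.
A wins the runoff.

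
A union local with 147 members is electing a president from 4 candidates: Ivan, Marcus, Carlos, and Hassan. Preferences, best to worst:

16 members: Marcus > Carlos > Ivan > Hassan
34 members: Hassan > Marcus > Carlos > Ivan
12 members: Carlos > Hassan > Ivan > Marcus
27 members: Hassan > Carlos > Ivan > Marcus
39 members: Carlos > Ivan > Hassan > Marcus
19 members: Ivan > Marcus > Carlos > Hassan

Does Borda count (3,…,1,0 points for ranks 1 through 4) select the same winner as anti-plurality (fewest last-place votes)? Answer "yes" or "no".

Borda — scores: Ivan 190, Marcus 154, Carlos 292, Hassan 246. Winner: Carlos.
Anti-plurality — last-place votes: Ivan 34, Marcus 78, Carlos 0, Hassan 35. Winner: Carlos.
The two methods agree.

yes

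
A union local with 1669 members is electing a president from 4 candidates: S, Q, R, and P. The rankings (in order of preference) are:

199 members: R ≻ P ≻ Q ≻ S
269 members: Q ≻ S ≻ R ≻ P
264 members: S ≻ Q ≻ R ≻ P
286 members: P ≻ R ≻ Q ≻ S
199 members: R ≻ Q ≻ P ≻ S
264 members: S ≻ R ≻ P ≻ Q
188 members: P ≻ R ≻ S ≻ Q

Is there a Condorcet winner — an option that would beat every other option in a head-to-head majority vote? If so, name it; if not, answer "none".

R

R vs S: 872–797 for R.
R vs Q: 1136–533 for R.
R vs P: 1195–474 for R.
R beats every other option head-to-head.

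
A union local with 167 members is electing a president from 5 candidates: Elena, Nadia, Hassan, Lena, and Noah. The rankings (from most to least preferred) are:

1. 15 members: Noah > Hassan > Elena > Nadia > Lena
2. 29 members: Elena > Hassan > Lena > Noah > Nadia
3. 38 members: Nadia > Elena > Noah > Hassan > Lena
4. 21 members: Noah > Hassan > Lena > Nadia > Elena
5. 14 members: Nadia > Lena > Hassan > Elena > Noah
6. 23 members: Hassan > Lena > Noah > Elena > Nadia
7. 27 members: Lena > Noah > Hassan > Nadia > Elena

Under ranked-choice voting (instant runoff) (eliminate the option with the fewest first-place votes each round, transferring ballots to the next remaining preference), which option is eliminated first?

Round 1: Elena 29, Nadia 52, Hassan 23, Lena 27, Noah 36. Eliminate Hassan.

Hassan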